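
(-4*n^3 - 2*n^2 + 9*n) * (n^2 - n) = -4*n^5 + 2*n^4 + 11*n^3 - 9*n^2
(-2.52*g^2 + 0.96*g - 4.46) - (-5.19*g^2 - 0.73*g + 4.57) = 2.67*g^2 + 1.69*g - 9.03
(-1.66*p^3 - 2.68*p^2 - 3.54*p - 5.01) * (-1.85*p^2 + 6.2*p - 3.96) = 3.071*p^5 - 5.334*p^4 - 3.4934*p^3 - 2.0667*p^2 - 17.0436*p + 19.8396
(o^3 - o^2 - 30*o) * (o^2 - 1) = o^5 - o^4 - 31*o^3 + o^2 + 30*o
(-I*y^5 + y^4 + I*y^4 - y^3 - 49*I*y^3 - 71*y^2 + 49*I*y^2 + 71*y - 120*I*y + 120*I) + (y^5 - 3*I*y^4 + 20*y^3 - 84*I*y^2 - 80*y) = y^5 - I*y^5 + y^4 - 2*I*y^4 + 19*y^3 - 49*I*y^3 - 71*y^2 - 35*I*y^2 - 9*y - 120*I*y + 120*I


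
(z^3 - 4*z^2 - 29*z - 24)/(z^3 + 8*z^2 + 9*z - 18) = (z^2 - 7*z - 8)/(z^2 + 5*z - 6)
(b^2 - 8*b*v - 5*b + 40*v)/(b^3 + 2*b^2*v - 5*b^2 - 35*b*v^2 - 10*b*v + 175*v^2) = (-b + 8*v)/(-b^2 - 2*b*v + 35*v^2)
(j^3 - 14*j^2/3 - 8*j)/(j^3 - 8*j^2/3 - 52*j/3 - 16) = j/(j + 2)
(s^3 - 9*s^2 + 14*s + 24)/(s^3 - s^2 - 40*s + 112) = (s^2 - 5*s - 6)/(s^2 + 3*s - 28)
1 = 1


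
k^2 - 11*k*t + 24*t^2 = (k - 8*t)*(k - 3*t)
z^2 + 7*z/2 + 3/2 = (z + 1/2)*(z + 3)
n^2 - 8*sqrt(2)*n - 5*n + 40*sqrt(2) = (n - 5)*(n - 8*sqrt(2))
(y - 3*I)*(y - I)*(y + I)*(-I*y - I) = -I*y^4 - 3*y^3 - I*y^3 - 3*y^2 - I*y^2 - 3*y - I*y - 3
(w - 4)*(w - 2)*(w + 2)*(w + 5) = w^4 + w^3 - 24*w^2 - 4*w + 80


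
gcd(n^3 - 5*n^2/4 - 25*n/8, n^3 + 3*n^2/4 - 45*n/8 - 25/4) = n^2 - 5*n/4 - 25/8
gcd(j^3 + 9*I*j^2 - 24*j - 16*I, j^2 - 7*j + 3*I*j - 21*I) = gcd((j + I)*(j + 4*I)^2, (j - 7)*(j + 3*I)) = 1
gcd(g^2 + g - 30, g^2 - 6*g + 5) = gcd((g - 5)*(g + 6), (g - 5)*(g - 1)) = g - 5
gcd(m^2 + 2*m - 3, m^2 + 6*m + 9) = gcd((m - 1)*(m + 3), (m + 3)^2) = m + 3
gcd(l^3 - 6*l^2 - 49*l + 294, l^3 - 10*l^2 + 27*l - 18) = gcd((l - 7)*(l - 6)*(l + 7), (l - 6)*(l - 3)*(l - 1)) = l - 6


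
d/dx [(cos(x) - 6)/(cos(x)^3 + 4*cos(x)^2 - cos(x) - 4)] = (-93*cos(x)/2 - 7*cos(2*x) + cos(3*x)/2 + 3)/((cos(x) + 4)^2*sin(x)^3)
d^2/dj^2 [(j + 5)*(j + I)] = 2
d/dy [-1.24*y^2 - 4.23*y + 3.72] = -2.48*y - 4.23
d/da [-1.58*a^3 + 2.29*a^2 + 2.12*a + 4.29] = -4.74*a^2 + 4.58*a + 2.12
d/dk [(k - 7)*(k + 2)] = 2*k - 5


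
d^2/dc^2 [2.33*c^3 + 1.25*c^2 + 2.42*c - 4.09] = 13.98*c + 2.5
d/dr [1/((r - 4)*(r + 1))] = (3 - 2*r)/(r^4 - 6*r^3 + r^2 + 24*r + 16)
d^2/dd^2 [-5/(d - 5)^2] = -30/(d - 5)^4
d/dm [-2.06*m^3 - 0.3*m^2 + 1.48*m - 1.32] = -6.18*m^2 - 0.6*m + 1.48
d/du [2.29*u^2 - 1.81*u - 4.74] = 4.58*u - 1.81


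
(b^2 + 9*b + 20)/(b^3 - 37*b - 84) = (b + 5)/(b^2 - 4*b - 21)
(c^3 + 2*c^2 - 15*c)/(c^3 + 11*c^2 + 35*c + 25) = c*(c - 3)/(c^2 + 6*c + 5)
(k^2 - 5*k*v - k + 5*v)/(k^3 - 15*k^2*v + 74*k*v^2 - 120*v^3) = (k - 1)/(k^2 - 10*k*v + 24*v^2)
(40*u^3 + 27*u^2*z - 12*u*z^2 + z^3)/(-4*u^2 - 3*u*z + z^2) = (40*u^2 - 13*u*z + z^2)/(-4*u + z)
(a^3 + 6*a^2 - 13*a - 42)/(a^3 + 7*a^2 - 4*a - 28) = (a - 3)/(a - 2)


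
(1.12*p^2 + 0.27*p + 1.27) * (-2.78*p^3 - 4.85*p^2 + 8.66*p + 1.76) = -3.1136*p^5 - 6.1826*p^4 + 4.8591*p^3 - 1.8501*p^2 + 11.4734*p + 2.2352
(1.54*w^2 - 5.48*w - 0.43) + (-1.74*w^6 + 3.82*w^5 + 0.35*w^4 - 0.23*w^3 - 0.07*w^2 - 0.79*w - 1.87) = -1.74*w^6 + 3.82*w^5 + 0.35*w^4 - 0.23*w^3 + 1.47*w^2 - 6.27*w - 2.3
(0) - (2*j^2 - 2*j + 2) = -2*j^2 + 2*j - 2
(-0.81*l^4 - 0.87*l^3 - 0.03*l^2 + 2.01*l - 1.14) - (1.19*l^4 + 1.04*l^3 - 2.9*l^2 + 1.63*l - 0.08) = -2.0*l^4 - 1.91*l^3 + 2.87*l^2 + 0.38*l - 1.06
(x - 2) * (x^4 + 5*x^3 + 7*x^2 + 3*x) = x^5 + 3*x^4 - 3*x^3 - 11*x^2 - 6*x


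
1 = 1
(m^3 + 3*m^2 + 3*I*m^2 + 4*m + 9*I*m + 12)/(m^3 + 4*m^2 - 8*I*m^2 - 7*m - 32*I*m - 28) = (m^2 + m*(3 + 4*I) + 12*I)/(m^2 + m*(4 - 7*I) - 28*I)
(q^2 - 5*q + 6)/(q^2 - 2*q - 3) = (q - 2)/(q + 1)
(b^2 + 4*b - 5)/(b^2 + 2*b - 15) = (b - 1)/(b - 3)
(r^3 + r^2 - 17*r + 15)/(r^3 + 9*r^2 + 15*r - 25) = (r - 3)/(r + 5)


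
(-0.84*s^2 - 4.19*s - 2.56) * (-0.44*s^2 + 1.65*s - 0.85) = 0.3696*s^4 + 0.4576*s^3 - 5.0731*s^2 - 0.6625*s + 2.176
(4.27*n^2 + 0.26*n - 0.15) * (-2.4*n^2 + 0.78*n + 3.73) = -10.248*n^4 + 2.7066*n^3 + 16.4899*n^2 + 0.8528*n - 0.5595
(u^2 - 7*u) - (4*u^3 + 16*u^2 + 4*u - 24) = -4*u^3 - 15*u^2 - 11*u + 24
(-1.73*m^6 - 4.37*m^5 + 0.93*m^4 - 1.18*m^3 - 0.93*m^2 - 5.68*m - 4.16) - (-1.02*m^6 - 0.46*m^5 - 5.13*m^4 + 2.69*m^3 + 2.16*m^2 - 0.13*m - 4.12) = -0.71*m^6 - 3.91*m^5 + 6.06*m^4 - 3.87*m^3 - 3.09*m^2 - 5.55*m - 0.04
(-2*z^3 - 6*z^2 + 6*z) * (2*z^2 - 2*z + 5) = -4*z^5 - 8*z^4 + 14*z^3 - 42*z^2 + 30*z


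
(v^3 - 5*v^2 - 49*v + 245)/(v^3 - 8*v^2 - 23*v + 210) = (v^2 + 2*v - 35)/(v^2 - v - 30)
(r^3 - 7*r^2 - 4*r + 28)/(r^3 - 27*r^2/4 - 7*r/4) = 4*(r^2 - 4)/(r*(4*r + 1))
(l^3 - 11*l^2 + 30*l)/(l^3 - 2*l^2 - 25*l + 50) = l*(l - 6)/(l^2 + 3*l - 10)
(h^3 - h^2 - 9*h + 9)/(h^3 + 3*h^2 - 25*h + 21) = (h + 3)/(h + 7)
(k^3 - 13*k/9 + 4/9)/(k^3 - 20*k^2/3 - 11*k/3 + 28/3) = (k - 1/3)/(k - 7)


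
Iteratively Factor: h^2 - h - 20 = (h + 4)*(h - 5)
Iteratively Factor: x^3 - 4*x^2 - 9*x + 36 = (x - 4)*(x^2 - 9) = (x - 4)*(x + 3)*(x - 3)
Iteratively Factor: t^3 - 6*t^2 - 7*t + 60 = (t + 3)*(t^2 - 9*t + 20) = (t - 5)*(t + 3)*(t - 4)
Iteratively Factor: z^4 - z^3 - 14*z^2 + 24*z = (z - 2)*(z^3 + z^2 - 12*z) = z*(z - 2)*(z^2 + z - 12) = z*(z - 2)*(z + 4)*(z - 3)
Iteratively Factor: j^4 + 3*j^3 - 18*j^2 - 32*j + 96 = (j - 3)*(j^3 + 6*j^2 - 32) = (j - 3)*(j + 4)*(j^2 + 2*j - 8) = (j - 3)*(j + 4)^2*(j - 2)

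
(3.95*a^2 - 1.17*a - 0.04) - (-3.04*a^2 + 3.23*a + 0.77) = 6.99*a^2 - 4.4*a - 0.81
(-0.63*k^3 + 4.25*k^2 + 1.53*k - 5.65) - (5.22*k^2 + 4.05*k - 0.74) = -0.63*k^3 - 0.97*k^2 - 2.52*k - 4.91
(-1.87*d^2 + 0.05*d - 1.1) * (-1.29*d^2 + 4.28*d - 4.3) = 2.4123*d^4 - 8.0681*d^3 + 9.674*d^2 - 4.923*d + 4.73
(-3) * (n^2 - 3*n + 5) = -3*n^2 + 9*n - 15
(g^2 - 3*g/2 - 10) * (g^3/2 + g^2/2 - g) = g^5/2 - g^4/4 - 27*g^3/4 - 7*g^2/2 + 10*g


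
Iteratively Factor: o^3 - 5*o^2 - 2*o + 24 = (o - 3)*(o^2 - 2*o - 8) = (o - 3)*(o + 2)*(o - 4)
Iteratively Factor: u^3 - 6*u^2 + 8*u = (u)*(u^2 - 6*u + 8) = u*(u - 2)*(u - 4)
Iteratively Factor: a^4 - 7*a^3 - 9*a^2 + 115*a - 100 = (a - 1)*(a^3 - 6*a^2 - 15*a + 100) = (a - 5)*(a - 1)*(a^2 - a - 20) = (a - 5)^2*(a - 1)*(a + 4)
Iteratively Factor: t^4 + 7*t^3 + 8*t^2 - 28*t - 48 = (t - 2)*(t^3 + 9*t^2 + 26*t + 24) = (t - 2)*(t + 2)*(t^2 + 7*t + 12) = (t - 2)*(t + 2)*(t + 3)*(t + 4)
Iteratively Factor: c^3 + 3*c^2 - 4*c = (c + 4)*(c^2 - c) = c*(c + 4)*(c - 1)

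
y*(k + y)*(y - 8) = k*y^2 - 8*k*y + y^3 - 8*y^2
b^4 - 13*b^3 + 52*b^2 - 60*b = b*(b - 6)*(b - 5)*(b - 2)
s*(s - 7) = s^2 - 7*s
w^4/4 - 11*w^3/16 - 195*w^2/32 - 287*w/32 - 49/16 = (w/4 + 1/2)*(w - 7)*(w + 1/2)*(w + 7/4)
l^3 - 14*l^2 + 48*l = l*(l - 8)*(l - 6)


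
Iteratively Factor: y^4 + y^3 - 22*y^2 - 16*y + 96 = (y - 2)*(y^3 + 3*y^2 - 16*y - 48) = (y - 2)*(y + 4)*(y^2 - y - 12) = (y - 4)*(y - 2)*(y + 4)*(y + 3)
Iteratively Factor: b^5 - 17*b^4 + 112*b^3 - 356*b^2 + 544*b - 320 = (b - 5)*(b^4 - 12*b^3 + 52*b^2 - 96*b + 64) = (b - 5)*(b - 2)*(b^3 - 10*b^2 + 32*b - 32) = (b - 5)*(b - 4)*(b - 2)*(b^2 - 6*b + 8) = (b - 5)*(b - 4)*(b - 2)^2*(b - 4)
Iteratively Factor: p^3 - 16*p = (p + 4)*(p^2 - 4*p) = (p - 4)*(p + 4)*(p)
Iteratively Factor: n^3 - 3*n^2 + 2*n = (n - 1)*(n^2 - 2*n) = n*(n - 1)*(n - 2)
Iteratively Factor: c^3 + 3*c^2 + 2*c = (c)*(c^2 + 3*c + 2) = c*(c + 2)*(c + 1)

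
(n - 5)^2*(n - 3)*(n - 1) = n^4 - 14*n^3 + 68*n^2 - 130*n + 75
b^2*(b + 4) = b^3 + 4*b^2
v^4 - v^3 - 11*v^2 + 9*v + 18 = (v - 3)*(v - 2)*(v + 1)*(v + 3)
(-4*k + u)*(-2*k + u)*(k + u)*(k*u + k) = 8*k^4*u + 8*k^4 + 2*k^3*u^2 + 2*k^3*u - 5*k^2*u^3 - 5*k^2*u^2 + k*u^4 + k*u^3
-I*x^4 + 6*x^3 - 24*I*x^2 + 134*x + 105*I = (x - 5*I)*(x + 3*I)*(x + 7*I)*(-I*x + 1)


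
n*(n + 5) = n^2 + 5*n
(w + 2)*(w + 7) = w^2 + 9*w + 14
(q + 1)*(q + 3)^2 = q^3 + 7*q^2 + 15*q + 9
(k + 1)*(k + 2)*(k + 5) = k^3 + 8*k^2 + 17*k + 10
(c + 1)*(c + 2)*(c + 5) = c^3 + 8*c^2 + 17*c + 10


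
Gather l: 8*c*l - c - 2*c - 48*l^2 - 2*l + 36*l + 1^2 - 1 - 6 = -3*c - 48*l^2 + l*(8*c + 34) - 6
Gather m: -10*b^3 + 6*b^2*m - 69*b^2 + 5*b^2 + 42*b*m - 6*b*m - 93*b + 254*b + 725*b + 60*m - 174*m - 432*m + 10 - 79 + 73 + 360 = -10*b^3 - 64*b^2 + 886*b + m*(6*b^2 + 36*b - 546) + 364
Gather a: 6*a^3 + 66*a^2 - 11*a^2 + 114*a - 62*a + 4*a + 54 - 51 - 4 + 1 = 6*a^3 + 55*a^2 + 56*a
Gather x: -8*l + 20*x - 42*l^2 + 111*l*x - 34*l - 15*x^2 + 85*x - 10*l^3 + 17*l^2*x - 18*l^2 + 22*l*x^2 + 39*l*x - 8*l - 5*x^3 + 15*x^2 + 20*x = -10*l^3 - 60*l^2 + 22*l*x^2 - 50*l - 5*x^3 + x*(17*l^2 + 150*l + 125)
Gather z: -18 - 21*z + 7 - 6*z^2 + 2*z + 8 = -6*z^2 - 19*z - 3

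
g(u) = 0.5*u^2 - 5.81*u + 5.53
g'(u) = 1.0*u - 5.81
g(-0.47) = 8.37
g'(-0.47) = -6.28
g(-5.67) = 54.55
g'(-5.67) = -11.48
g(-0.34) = 7.56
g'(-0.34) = -6.15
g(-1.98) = 18.99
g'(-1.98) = -7.79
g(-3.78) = 34.64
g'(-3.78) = -9.59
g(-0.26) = 7.07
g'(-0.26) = -6.07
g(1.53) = -2.19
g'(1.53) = -4.28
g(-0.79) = 10.43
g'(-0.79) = -6.60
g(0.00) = 5.53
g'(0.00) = -5.81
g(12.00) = 7.81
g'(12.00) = 6.19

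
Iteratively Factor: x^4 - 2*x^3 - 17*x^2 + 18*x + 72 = (x - 4)*(x^3 + 2*x^2 - 9*x - 18) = (x - 4)*(x - 3)*(x^2 + 5*x + 6) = (x - 4)*(x - 3)*(x + 2)*(x + 3)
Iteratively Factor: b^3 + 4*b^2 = (b)*(b^2 + 4*b) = b*(b + 4)*(b)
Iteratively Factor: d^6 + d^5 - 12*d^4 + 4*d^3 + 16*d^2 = (d)*(d^5 + d^4 - 12*d^3 + 4*d^2 + 16*d) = d*(d + 4)*(d^4 - 3*d^3 + 4*d) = d*(d - 2)*(d + 4)*(d^3 - d^2 - 2*d) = d*(d - 2)^2*(d + 4)*(d^2 + d) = d*(d - 2)^2*(d + 1)*(d + 4)*(d)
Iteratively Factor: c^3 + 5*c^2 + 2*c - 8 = (c + 4)*(c^2 + c - 2) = (c + 2)*(c + 4)*(c - 1)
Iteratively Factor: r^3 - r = (r - 1)*(r^2 + r) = r*(r - 1)*(r + 1)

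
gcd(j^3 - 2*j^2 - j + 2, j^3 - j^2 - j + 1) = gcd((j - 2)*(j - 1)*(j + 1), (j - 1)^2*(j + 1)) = j^2 - 1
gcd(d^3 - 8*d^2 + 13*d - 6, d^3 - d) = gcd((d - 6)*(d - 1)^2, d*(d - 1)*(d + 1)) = d - 1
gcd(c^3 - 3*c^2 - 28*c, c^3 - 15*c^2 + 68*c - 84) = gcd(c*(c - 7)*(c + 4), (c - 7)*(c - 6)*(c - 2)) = c - 7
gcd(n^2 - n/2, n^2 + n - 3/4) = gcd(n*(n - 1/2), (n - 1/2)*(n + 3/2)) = n - 1/2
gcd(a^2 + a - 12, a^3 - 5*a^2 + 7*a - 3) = a - 3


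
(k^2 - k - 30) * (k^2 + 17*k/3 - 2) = k^4 + 14*k^3/3 - 113*k^2/3 - 168*k + 60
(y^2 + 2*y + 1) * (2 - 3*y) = -3*y^3 - 4*y^2 + y + 2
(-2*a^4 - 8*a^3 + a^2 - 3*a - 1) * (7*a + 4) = -14*a^5 - 64*a^4 - 25*a^3 - 17*a^2 - 19*a - 4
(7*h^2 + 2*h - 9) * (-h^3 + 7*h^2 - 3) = -7*h^5 + 47*h^4 + 23*h^3 - 84*h^2 - 6*h + 27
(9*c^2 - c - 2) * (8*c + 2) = 72*c^3 + 10*c^2 - 18*c - 4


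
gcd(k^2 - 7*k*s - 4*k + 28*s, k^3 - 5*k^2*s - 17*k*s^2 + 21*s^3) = -k + 7*s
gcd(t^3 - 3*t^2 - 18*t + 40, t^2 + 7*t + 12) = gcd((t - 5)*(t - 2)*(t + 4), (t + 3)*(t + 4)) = t + 4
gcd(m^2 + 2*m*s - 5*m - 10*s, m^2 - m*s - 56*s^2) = 1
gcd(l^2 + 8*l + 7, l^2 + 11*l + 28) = l + 7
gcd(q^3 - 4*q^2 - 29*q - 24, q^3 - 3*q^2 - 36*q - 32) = q^2 - 7*q - 8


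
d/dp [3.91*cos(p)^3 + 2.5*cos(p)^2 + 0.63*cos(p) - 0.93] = (11.73*sin(p)^2 - 5.0*cos(p) - 12.36)*sin(p)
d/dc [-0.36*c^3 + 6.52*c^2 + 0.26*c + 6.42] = -1.08*c^2 + 13.04*c + 0.26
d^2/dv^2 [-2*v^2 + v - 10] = -4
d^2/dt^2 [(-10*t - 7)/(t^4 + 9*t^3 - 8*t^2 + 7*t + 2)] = 2*(-(10*t + 7)*(4*t^3 + 27*t^2 - 16*t + 7)^2 + (40*t^3 + 270*t^2 - 160*t + (10*t + 7)*(6*t^2 + 27*t - 8) + 70)*(t^4 + 9*t^3 - 8*t^2 + 7*t + 2))/(t^4 + 9*t^3 - 8*t^2 + 7*t + 2)^3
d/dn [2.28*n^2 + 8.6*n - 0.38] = 4.56*n + 8.6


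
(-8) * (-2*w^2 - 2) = 16*w^2 + 16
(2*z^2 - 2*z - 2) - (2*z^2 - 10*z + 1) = 8*z - 3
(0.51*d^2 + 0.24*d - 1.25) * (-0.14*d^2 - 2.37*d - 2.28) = -0.0714*d^4 - 1.2423*d^3 - 1.5566*d^2 + 2.4153*d + 2.85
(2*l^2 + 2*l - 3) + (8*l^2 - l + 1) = 10*l^2 + l - 2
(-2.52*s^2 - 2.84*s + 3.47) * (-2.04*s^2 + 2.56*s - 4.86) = 5.1408*s^4 - 0.6576*s^3 - 2.102*s^2 + 22.6856*s - 16.8642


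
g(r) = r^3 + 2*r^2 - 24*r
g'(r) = 3*r^2 + 4*r - 24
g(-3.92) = 64.58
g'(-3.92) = 6.42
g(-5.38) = 31.29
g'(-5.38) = 41.31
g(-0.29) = 7.10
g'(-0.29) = -24.91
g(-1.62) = 39.88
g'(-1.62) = -22.61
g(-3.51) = 65.64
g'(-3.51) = -1.08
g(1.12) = -22.97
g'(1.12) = -15.76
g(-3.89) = 64.76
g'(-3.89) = 5.84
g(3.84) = -6.05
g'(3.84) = 35.60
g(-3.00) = 63.00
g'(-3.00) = -9.00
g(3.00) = -27.00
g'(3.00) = 15.00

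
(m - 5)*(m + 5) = m^2 - 25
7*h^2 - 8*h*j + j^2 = (-7*h + j)*(-h + j)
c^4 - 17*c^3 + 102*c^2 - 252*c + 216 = (c - 6)^2*(c - 3)*(c - 2)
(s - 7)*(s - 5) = s^2 - 12*s + 35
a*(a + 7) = a^2 + 7*a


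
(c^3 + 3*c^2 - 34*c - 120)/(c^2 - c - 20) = (c^2 - c - 30)/(c - 5)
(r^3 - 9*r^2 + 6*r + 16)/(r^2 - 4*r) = (r^3 - 9*r^2 + 6*r + 16)/(r*(r - 4))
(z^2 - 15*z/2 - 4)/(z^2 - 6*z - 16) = (z + 1/2)/(z + 2)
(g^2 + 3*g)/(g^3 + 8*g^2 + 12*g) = (g + 3)/(g^2 + 8*g + 12)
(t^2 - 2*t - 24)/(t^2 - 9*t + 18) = (t + 4)/(t - 3)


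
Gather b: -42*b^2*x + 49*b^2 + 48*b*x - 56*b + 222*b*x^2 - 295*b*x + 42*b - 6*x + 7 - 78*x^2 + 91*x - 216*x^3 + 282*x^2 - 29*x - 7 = b^2*(49 - 42*x) + b*(222*x^2 - 247*x - 14) - 216*x^3 + 204*x^2 + 56*x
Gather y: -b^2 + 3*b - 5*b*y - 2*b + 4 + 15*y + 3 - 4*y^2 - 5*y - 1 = -b^2 + b - 4*y^2 + y*(10 - 5*b) + 6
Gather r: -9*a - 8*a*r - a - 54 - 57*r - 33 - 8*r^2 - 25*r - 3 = -10*a - 8*r^2 + r*(-8*a - 82) - 90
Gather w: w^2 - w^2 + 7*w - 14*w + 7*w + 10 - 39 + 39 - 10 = 0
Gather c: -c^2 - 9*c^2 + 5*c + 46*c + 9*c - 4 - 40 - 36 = -10*c^2 + 60*c - 80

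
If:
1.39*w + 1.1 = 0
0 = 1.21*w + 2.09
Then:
No Solution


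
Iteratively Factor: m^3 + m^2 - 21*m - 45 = (m + 3)*(m^2 - 2*m - 15) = (m + 3)^2*(m - 5)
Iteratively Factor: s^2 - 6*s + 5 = (s - 1)*(s - 5)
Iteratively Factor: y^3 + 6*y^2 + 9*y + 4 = (y + 4)*(y^2 + 2*y + 1) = (y + 1)*(y + 4)*(y + 1)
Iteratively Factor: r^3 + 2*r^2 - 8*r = (r)*(r^2 + 2*r - 8) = r*(r - 2)*(r + 4)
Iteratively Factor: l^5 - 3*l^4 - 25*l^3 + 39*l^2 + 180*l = (l + 3)*(l^4 - 6*l^3 - 7*l^2 + 60*l) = (l - 5)*(l + 3)*(l^3 - l^2 - 12*l) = (l - 5)*(l + 3)^2*(l^2 - 4*l) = l*(l - 5)*(l + 3)^2*(l - 4)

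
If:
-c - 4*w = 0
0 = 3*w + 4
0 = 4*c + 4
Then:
No Solution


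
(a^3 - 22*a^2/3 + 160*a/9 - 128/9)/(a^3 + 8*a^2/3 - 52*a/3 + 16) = (9*a^2 - 48*a + 64)/(3*(3*a^2 + 14*a - 24))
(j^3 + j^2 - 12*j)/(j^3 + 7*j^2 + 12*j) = (j - 3)/(j + 3)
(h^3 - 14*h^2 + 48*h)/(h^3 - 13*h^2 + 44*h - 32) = h*(h - 6)/(h^2 - 5*h + 4)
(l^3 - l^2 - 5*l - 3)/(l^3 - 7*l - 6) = (l + 1)/(l + 2)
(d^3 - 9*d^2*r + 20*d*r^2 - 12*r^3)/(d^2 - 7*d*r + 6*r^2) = d - 2*r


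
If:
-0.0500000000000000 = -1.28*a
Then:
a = 0.04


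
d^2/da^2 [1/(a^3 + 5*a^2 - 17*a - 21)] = 2*(-(3*a + 5)*(a^3 + 5*a^2 - 17*a - 21) + (3*a^2 + 10*a - 17)^2)/(a^3 + 5*a^2 - 17*a - 21)^3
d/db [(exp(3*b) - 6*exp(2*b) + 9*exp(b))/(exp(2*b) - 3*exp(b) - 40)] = (exp(4*b) - 6*exp(3*b) - 111*exp(2*b) + 480*exp(b) - 360)*exp(b)/(exp(4*b) - 6*exp(3*b) - 71*exp(2*b) + 240*exp(b) + 1600)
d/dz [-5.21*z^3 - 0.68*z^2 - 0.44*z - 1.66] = -15.63*z^2 - 1.36*z - 0.44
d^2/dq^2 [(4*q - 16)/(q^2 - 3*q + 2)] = 8*((7 - 3*q)*(q^2 - 3*q + 2) + (q - 4)*(2*q - 3)^2)/(q^2 - 3*q + 2)^3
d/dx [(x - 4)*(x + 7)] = 2*x + 3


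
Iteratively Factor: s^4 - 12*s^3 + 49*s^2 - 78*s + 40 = (s - 5)*(s^3 - 7*s^2 + 14*s - 8) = (s - 5)*(s - 4)*(s^2 - 3*s + 2) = (s - 5)*(s - 4)*(s - 2)*(s - 1)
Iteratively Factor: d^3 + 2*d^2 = (d + 2)*(d^2) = d*(d + 2)*(d)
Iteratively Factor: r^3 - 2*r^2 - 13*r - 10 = (r - 5)*(r^2 + 3*r + 2) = (r - 5)*(r + 1)*(r + 2)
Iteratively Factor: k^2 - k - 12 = (k - 4)*(k + 3)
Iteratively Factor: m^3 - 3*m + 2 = (m + 2)*(m^2 - 2*m + 1) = (m - 1)*(m + 2)*(m - 1)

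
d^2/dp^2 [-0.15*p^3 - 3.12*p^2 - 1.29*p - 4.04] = -0.9*p - 6.24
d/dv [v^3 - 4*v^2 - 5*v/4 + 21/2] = 3*v^2 - 8*v - 5/4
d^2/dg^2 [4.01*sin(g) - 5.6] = -4.01*sin(g)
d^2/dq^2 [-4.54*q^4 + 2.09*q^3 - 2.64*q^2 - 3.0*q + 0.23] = -54.48*q^2 + 12.54*q - 5.28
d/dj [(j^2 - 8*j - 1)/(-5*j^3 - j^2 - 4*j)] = (5*j^4 - 80*j^3 - 27*j^2 - 2*j - 4)/(j^2*(25*j^4 + 10*j^3 + 41*j^2 + 8*j + 16))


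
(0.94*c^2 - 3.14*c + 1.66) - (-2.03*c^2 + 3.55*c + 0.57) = 2.97*c^2 - 6.69*c + 1.09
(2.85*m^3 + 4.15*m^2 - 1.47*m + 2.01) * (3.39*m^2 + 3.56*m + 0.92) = 9.6615*m^5 + 24.2145*m^4 + 12.4127*m^3 + 5.3987*m^2 + 5.8032*m + 1.8492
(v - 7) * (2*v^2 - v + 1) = 2*v^3 - 15*v^2 + 8*v - 7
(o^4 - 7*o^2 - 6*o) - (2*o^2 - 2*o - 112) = o^4 - 9*o^2 - 4*o + 112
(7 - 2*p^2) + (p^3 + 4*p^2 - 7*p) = p^3 + 2*p^2 - 7*p + 7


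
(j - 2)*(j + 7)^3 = j^4 + 19*j^3 + 105*j^2 + 49*j - 686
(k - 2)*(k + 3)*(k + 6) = k^3 + 7*k^2 - 36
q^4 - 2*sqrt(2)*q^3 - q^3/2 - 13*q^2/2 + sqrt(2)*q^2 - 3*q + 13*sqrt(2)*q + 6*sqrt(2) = (q - 3)*(q + 1/2)*(q + 2)*(q - 2*sqrt(2))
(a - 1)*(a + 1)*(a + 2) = a^3 + 2*a^2 - a - 2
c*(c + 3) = c^2 + 3*c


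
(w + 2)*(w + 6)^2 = w^3 + 14*w^2 + 60*w + 72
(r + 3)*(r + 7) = r^2 + 10*r + 21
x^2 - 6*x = x*(x - 6)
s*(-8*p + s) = -8*p*s + s^2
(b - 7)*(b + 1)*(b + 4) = b^3 - 2*b^2 - 31*b - 28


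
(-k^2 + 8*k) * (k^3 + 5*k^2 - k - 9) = -k^5 + 3*k^4 + 41*k^3 + k^2 - 72*k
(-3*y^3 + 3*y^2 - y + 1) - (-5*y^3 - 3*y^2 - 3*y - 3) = 2*y^3 + 6*y^2 + 2*y + 4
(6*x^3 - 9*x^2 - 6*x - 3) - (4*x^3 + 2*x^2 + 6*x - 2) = 2*x^3 - 11*x^2 - 12*x - 1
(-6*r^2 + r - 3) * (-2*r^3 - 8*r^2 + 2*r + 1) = 12*r^5 + 46*r^4 - 14*r^3 + 20*r^2 - 5*r - 3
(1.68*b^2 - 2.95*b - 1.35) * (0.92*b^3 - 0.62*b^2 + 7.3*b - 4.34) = 1.5456*b^5 - 3.7556*b^4 + 12.851*b^3 - 27.9892*b^2 + 2.948*b + 5.859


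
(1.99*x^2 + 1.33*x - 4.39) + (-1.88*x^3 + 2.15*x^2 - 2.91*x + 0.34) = -1.88*x^3 + 4.14*x^2 - 1.58*x - 4.05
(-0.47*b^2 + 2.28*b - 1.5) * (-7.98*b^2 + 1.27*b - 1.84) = 3.7506*b^4 - 18.7913*b^3 + 15.7304*b^2 - 6.1002*b + 2.76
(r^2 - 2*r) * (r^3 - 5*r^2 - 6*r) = r^5 - 7*r^4 + 4*r^3 + 12*r^2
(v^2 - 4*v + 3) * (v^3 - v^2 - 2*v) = v^5 - 5*v^4 + 5*v^3 + 5*v^2 - 6*v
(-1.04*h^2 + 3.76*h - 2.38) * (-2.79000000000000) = 2.9016*h^2 - 10.4904*h + 6.6402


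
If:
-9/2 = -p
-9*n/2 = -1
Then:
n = 2/9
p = 9/2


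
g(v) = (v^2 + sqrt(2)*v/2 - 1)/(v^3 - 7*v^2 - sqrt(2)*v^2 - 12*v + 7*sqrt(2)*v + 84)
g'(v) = (2*v + sqrt(2)/2)/(v^3 - 7*v^2 - sqrt(2)*v^2 - 12*v + 7*sqrt(2)*v + 84) + (v^2 + sqrt(2)*v/2 - 1)*(-3*v^2 + 2*sqrt(2)*v + 14*v - 7*sqrt(2) + 12)/(v^3 - 7*v^2 - sqrt(2)*v^2 - 12*v + 7*sqrt(2)*v + 84)^2 = ((4*v + sqrt(2))*(v^3 - 7*v^2 - sqrt(2)*v^2 - 12*v + 7*sqrt(2)*v + 84) + (2*v^2 + sqrt(2)*v - 2)*(-3*v^2 + 2*sqrt(2)*v + 14*v - 7*sqrt(2) + 12))/(2*(v^3 - 7*v^2 - sqrt(2)*v^2 - 12*v + 7*sqrt(2)*v + 84)^2)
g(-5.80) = -0.07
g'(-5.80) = -0.00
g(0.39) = -0.00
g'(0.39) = 0.02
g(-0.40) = -0.01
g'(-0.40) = 0.00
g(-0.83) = -0.01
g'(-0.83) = -0.01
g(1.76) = 0.06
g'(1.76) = 0.09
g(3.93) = 2.66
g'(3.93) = 10.29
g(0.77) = 0.00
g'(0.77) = 0.03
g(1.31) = 0.02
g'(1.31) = 0.05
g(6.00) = -2.53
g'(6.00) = -1.62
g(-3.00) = -0.47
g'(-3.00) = -2.44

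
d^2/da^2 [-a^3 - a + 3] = -6*a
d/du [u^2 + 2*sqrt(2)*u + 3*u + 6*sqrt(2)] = 2*u + 2*sqrt(2) + 3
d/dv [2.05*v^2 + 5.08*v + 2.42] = 4.1*v + 5.08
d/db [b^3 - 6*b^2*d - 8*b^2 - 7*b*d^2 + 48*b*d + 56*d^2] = 3*b^2 - 12*b*d - 16*b - 7*d^2 + 48*d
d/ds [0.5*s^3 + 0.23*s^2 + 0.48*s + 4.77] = 1.5*s^2 + 0.46*s + 0.48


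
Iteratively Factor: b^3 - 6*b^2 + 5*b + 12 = (b + 1)*(b^2 - 7*b + 12) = (b - 3)*(b + 1)*(b - 4)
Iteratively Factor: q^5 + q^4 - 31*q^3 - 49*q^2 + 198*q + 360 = (q + 3)*(q^4 - 2*q^3 - 25*q^2 + 26*q + 120) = (q - 3)*(q + 3)*(q^3 + q^2 - 22*q - 40) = (q - 3)*(q + 2)*(q + 3)*(q^2 - q - 20) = (q - 5)*(q - 3)*(q + 2)*(q + 3)*(q + 4)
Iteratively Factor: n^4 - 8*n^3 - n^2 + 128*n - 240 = (n - 4)*(n^3 - 4*n^2 - 17*n + 60) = (n - 5)*(n - 4)*(n^2 + n - 12) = (n - 5)*(n - 4)*(n + 4)*(n - 3)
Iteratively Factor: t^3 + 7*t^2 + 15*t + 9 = (t + 3)*(t^2 + 4*t + 3) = (t + 1)*(t + 3)*(t + 3)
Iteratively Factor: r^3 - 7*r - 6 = (r + 2)*(r^2 - 2*r - 3) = (r + 1)*(r + 2)*(r - 3)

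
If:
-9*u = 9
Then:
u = -1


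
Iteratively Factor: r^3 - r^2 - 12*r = (r)*(r^2 - r - 12) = r*(r + 3)*(r - 4)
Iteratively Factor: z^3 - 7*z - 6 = (z + 1)*(z^2 - z - 6) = (z - 3)*(z + 1)*(z + 2)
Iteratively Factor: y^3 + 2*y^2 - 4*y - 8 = (y - 2)*(y^2 + 4*y + 4) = (y - 2)*(y + 2)*(y + 2)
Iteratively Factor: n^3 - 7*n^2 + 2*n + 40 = (n - 5)*(n^2 - 2*n - 8) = (n - 5)*(n + 2)*(n - 4)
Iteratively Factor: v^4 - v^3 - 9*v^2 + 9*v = (v + 3)*(v^3 - 4*v^2 + 3*v) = (v - 3)*(v + 3)*(v^2 - v) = v*(v - 3)*(v + 3)*(v - 1)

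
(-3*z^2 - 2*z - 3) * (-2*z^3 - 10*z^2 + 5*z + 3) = 6*z^5 + 34*z^4 + 11*z^3 + 11*z^2 - 21*z - 9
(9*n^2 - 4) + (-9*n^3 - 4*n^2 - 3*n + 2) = -9*n^3 + 5*n^2 - 3*n - 2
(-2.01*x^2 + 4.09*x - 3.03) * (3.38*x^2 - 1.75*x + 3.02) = -6.7938*x^4 + 17.3417*x^3 - 23.4691*x^2 + 17.6543*x - 9.1506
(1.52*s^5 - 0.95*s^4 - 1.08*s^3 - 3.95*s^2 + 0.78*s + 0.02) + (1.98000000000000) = 1.52*s^5 - 0.95*s^4 - 1.08*s^3 - 3.95*s^2 + 0.78*s + 2.0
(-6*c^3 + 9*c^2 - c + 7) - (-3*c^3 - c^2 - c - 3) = -3*c^3 + 10*c^2 + 10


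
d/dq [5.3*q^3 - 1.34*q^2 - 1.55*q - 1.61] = 15.9*q^2 - 2.68*q - 1.55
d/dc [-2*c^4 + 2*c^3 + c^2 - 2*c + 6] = -8*c^3 + 6*c^2 + 2*c - 2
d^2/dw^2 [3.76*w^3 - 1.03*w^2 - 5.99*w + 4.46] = 22.56*w - 2.06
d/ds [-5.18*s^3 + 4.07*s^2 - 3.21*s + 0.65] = -15.54*s^2 + 8.14*s - 3.21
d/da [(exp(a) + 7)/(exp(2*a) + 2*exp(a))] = (-exp(2*a) - 14*exp(a) - 14)*exp(-a)/(exp(2*a) + 4*exp(a) + 4)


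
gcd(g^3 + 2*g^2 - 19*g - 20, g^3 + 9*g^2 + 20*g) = g + 5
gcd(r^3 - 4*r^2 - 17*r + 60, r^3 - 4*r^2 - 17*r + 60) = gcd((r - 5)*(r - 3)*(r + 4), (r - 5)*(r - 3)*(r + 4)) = r^3 - 4*r^2 - 17*r + 60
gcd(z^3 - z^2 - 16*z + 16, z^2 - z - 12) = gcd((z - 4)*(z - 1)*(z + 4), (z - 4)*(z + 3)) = z - 4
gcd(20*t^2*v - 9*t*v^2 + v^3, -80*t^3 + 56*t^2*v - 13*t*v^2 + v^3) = 20*t^2 - 9*t*v + v^2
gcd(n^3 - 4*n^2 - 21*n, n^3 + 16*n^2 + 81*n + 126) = n + 3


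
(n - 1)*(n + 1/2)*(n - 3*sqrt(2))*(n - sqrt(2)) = n^4 - 4*sqrt(2)*n^3 - n^3/2 + 2*sqrt(2)*n^2 + 11*n^2/2 - 3*n + 2*sqrt(2)*n - 3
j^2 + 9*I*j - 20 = (j + 4*I)*(j + 5*I)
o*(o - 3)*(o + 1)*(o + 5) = o^4 + 3*o^3 - 13*o^2 - 15*o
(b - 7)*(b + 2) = b^2 - 5*b - 14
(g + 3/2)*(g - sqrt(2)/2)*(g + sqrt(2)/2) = g^3 + 3*g^2/2 - g/2 - 3/4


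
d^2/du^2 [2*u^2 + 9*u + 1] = 4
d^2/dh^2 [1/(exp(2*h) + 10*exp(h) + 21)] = 2*(4*(exp(h) + 5)^2*exp(h) - (2*exp(h) + 5)*(exp(2*h) + 10*exp(h) + 21))*exp(h)/(exp(2*h) + 10*exp(h) + 21)^3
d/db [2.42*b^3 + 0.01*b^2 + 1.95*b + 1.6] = 7.26*b^2 + 0.02*b + 1.95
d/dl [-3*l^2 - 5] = -6*l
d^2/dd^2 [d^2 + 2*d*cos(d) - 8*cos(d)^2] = -2*d*cos(d) - 32*sin(d)^2 - 4*sin(d) + 18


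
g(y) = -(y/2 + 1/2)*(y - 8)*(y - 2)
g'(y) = -(y/2 + 1/2)*(y - 8) - (y/2 + 1/2)*(y - 2) - (y - 8)*(y - 2)/2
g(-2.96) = 53.27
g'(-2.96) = -42.78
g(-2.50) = 35.44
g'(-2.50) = -34.88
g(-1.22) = 3.27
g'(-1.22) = -16.21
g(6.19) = 27.26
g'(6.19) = -4.76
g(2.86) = 8.53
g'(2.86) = 10.47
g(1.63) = -3.10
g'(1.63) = 7.68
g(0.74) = -7.96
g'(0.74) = 2.84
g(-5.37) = 215.30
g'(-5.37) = -94.59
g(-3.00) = 55.00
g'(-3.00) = -43.50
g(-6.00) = 280.00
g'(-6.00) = -111.00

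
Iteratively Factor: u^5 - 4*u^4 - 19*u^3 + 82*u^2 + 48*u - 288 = (u + 2)*(u^4 - 6*u^3 - 7*u^2 + 96*u - 144) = (u + 2)*(u + 4)*(u^3 - 10*u^2 + 33*u - 36) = (u - 3)*(u + 2)*(u + 4)*(u^2 - 7*u + 12) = (u - 4)*(u - 3)*(u + 2)*(u + 4)*(u - 3)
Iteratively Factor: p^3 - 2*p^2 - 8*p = (p + 2)*(p^2 - 4*p) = (p - 4)*(p + 2)*(p)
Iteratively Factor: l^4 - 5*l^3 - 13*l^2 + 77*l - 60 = (l + 4)*(l^3 - 9*l^2 + 23*l - 15) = (l - 5)*(l + 4)*(l^2 - 4*l + 3) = (l - 5)*(l - 1)*(l + 4)*(l - 3)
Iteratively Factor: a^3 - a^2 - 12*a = (a + 3)*(a^2 - 4*a) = a*(a + 3)*(a - 4)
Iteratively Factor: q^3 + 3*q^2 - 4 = (q + 2)*(q^2 + q - 2) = (q - 1)*(q + 2)*(q + 2)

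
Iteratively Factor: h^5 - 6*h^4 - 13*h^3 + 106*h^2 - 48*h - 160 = (h + 1)*(h^4 - 7*h^3 - 6*h^2 + 112*h - 160) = (h - 4)*(h + 1)*(h^3 - 3*h^2 - 18*h + 40) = (h - 4)*(h + 1)*(h + 4)*(h^2 - 7*h + 10) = (h - 4)*(h - 2)*(h + 1)*(h + 4)*(h - 5)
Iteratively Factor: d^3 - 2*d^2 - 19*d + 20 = (d - 5)*(d^2 + 3*d - 4) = (d - 5)*(d + 4)*(d - 1)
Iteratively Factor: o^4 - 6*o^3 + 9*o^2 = (o - 3)*(o^3 - 3*o^2) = o*(o - 3)*(o^2 - 3*o) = o*(o - 3)^2*(o)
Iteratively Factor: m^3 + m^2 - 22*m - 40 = (m + 4)*(m^2 - 3*m - 10) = (m + 2)*(m + 4)*(m - 5)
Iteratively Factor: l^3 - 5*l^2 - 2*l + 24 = (l - 3)*(l^2 - 2*l - 8) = (l - 4)*(l - 3)*(l + 2)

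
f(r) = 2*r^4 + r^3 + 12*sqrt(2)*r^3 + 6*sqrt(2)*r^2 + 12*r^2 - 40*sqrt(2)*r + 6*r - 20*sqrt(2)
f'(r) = 8*r^3 + 3*r^2 + 36*sqrt(2)*r^2 + 12*sqrt(2)*r + 24*r - 40*sqrt(2) + 6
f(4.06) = 1850.15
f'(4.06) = 1539.82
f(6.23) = 7810.01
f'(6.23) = 4231.58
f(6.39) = 8508.39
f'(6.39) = 4499.90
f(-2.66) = 13.08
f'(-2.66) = 71.34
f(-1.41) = 41.27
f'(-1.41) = -23.58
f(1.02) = -37.32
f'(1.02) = 55.80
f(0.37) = -43.24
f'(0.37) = -27.62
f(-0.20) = -17.49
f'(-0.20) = -56.67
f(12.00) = 74839.91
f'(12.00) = 22028.36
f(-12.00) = 13947.29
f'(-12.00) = -6602.93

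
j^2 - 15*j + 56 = (j - 8)*(j - 7)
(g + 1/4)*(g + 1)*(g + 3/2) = g^3 + 11*g^2/4 + 17*g/8 + 3/8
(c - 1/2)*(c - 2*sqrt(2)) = c^2 - 2*sqrt(2)*c - c/2 + sqrt(2)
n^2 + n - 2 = (n - 1)*(n + 2)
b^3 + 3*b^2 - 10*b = b*(b - 2)*(b + 5)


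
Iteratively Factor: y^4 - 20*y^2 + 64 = (y + 4)*(y^3 - 4*y^2 - 4*y + 16) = (y - 2)*(y + 4)*(y^2 - 2*y - 8) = (y - 4)*(y - 2)*(y + 4)*(y + 2)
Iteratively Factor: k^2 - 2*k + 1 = (k - 1)*(k - 1)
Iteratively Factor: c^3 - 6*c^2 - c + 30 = (c + 2)*(c^2 - 8*c + 15) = (c - 3)*(c + 2)*(c - 5)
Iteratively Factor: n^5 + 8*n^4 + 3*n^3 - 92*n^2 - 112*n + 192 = (n - 3)*(n^4 + 11*n^3 + 36*n^2 + 16*n - 64) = (n - 3)*(n + 4)*(n^3 + 7*n^2 + 8*n - 16) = (n - 3)*(n + 4)^2*(n^2 + 3*n - 4) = (n - 3)*(n + 4)^3*(n - 1)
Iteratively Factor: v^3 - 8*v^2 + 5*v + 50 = (v + 2)*(v^2 - 10*v + 25) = (v - 5)*(v + 2)*(v - 5)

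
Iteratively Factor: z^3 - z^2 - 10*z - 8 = (z + 2)*(z^2 - 3*z - 4) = (z - 4)*(z + 2)*(z + 1)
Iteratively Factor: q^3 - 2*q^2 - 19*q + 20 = (q + 4)*(q^2 - 6*q + 5) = (q - 1)*(q + 4)*(q - 5)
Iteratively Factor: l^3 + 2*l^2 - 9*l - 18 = (l - 3)*(l^2 + 5*l + 6) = (l - 3)*(l + 3)*(l + 2)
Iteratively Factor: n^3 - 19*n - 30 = (n - 5)*(n^2 + 5*n + 6) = (n - 5)*(n + 2)*(n + 3)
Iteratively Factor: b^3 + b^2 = (b)*(b^2 + b) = b*(b + 1)*(b)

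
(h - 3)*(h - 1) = h^2 - 4*h + 3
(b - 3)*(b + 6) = b^2 + 3*b - 18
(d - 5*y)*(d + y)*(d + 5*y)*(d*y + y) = d^4*y + d^3*y^2 + d^3*y - 25*d^2*y^3 + d^2*y^2 - 25*d*y^4 - 25*d*y^3 - 25*y^4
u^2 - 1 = (u - 1)*(u + 1)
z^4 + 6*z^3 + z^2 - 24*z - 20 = (z - 2)*(z + 1)*(z + 2)*(z + 5)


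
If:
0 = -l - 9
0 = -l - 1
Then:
No Solution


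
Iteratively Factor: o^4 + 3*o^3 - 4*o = (o)*(o^3 + 3*o^2 - 4) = o*(o - 1)*(o^2 + 4*o + 4) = o*(o - 1)*(o + 2)*(o + 2)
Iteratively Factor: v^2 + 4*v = (v)*(v + 4)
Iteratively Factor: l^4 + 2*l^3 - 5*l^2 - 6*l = (l - 2)*(l^3 + 4*l^2 + 3*l) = l*(l - 2)*(l^2 + 4*l + 3) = l*(l - 2)*(l + 3)*(l + 1)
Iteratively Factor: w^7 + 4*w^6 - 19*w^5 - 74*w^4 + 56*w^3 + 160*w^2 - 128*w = (w)*(w^6 + 4*w^5 - 19*w^4 - 74*w^3 + 56*w^2 + 160*w - 128) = w*(w + 2)*(w^5 + 2*w^4 - 23*w^3 - 28*w^2 + 112*w - 64) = w*(w - 1)*(w + 2)*(w^4 + 3*w^3 - 20*w^2 - 48*w + 64) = w*(w - 1)*(w + 2)*(w + 4)*(w^3 - w^2 - 16*w + 16) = w*(w - 1)^2*(w + 2)*(w + 4)*(w^2 - 16) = w*(w - 1)^2*(w + 2)*(w + 4)^2*(w - 4)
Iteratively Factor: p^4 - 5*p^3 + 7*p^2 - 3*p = (p - 1)*(p^3 - 4*p^2 + 3*p) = (p - 1)^2*(p^2 - 3*p) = (p - 3)*(p - 1)^2*(p)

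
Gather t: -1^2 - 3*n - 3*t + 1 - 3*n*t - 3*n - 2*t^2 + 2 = -6*n - 2*t^2 + t*(-3*n - 3) + 2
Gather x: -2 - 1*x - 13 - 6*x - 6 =-7*x - 21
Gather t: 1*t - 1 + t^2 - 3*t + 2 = t^2 - 2*t + 1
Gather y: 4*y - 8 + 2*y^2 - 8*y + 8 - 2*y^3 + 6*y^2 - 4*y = -2*y^3 + 8*y^2 - 8*y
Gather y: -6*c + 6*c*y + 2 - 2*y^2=6*c*y - 6*c - 2*y^2 + 2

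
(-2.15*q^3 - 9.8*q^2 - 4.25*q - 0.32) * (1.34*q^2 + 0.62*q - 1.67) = -2.881*q^5 - 14.465*q^4 - 8.1805*q^3 + 13.3022*q^2 + 6.8991*q + 0.5344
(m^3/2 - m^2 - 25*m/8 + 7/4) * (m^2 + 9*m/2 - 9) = m^5/2 + 5*m^4/4 - 97*m^3/8 - 53*m^2/16 + 36*m - 63/4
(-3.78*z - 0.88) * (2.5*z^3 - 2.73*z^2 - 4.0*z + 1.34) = -9.45*z^4 + 8.1194*z^3 + 17.5224*z^2 - 1.5452*z - 1.1792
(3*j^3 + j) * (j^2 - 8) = 3*j^5 - 23*j^3 - 8*j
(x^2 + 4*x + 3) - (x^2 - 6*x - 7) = 10*x + 10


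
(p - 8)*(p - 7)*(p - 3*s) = p^3 - 3*p^2*s - 15*p^2 + 45*p*s + 56*p - 168*s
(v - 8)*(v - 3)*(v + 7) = v^3 - 4*v^2 - 53*v + 168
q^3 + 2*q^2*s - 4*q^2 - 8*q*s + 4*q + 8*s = (q - 2)^2*(q + 2*s)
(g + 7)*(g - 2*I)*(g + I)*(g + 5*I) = g^4 + 7*g^3 + 4*I*g^3 + 7*g^2 + 28*I*g^2 + 49*g + 10*I*g + 70*I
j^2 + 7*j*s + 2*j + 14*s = (j + 2)*(j + 7*s)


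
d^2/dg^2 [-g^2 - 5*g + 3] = -2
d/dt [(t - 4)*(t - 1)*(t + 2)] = 3*t^2 - 6*t - 6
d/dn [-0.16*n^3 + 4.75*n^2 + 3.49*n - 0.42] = -0.48*n^2 + 9.5*n + 3.49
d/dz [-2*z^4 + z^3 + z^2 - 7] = z*(-8*z^2 + 3*z + 2)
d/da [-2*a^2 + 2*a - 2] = 2 - 4*a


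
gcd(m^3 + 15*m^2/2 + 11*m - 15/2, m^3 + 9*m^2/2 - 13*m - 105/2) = m^2 + 8*m + 15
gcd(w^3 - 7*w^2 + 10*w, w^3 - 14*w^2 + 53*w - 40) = w - 5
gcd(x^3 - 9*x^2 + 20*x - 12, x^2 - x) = x - 1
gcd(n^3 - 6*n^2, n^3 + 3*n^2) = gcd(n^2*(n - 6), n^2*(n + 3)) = n^2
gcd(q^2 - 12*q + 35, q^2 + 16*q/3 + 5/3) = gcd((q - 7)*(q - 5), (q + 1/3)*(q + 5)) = 1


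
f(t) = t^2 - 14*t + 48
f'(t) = 2*t - 14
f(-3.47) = 108.62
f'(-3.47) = -20.94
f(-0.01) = 48.14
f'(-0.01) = -14.02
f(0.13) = 46.20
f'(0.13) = -13.74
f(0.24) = 44.70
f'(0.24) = -13.52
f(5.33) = 1.79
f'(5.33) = -3.34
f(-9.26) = 263.39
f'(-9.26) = -32.52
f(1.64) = 27.73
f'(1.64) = -10.72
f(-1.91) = 78.39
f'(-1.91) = -17.82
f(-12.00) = 360.00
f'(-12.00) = -38.00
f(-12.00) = 360.00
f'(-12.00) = -38.00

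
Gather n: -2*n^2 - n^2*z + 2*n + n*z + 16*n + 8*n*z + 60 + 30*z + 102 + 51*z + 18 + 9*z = n^2*(-z - 2) + n*(9*z + 18) + 90*z + 180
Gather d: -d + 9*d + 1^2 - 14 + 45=8*d + 32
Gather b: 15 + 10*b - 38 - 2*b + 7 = 8*b - 16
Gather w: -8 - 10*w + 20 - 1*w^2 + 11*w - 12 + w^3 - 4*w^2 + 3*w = w^3 - 5*w^2 + 4*w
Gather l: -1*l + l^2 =l^2 - l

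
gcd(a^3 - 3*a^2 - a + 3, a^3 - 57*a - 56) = a + 1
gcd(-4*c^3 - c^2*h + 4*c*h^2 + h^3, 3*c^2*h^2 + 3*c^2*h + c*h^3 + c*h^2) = 1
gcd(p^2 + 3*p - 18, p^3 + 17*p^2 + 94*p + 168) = p + 6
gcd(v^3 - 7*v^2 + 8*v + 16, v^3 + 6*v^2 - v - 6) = v + 1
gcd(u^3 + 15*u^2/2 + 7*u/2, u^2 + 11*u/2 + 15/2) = 1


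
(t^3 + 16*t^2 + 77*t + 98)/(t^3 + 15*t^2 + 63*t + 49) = (t + 2)/(t + 1)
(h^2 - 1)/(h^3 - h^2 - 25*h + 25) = (h + 1)/(h^2 - 25)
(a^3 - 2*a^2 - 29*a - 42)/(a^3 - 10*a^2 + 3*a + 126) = (a + 2)/(a - 6)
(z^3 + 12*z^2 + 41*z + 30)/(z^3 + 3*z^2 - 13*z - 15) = (z + 6)/(z - 3)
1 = 1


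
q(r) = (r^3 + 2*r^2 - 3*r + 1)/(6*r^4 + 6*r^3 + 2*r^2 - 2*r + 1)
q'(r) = (3*r^2 + 4*r - 3)/(6*r^4 + 6*r^3 + 2*r^2 - 2*r + 1) + (-24*r^3 - 18*r^2 - 4*r + 2)*(r^3 + 2*r^2 - 3*r + 1)/(6*r^4 + 6*r^3 + 2*r^2 - 2*r + 1)^2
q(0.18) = 0.71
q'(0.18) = -2.39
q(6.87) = 0.03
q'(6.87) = -0.00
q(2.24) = 0.07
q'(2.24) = -0.02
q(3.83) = 0.05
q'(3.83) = -0.01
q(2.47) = 0.06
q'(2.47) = -0.02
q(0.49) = 0.08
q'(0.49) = -0.58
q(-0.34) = 1.26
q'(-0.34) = -0.69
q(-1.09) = 0.86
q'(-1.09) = 1.59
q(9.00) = 0.02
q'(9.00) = 0.00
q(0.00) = 1.00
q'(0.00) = -1.00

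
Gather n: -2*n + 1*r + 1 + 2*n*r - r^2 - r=n*(2*r - 2) - r^2 + 1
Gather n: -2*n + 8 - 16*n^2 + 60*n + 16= -16*n^2 + 58*n + 24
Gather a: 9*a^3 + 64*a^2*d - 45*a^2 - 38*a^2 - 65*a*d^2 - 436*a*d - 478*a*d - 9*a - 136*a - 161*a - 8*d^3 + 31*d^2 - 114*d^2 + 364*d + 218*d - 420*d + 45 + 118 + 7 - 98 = 9*a^3 + a^2*(64*d - 83) + a*(-65*d^2 - 914*d - 306) - 8*d^3 - 83*d^2 + 162*d + 72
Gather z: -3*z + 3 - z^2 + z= -z^2 - 2*z + 3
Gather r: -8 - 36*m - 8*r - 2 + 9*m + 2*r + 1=-27*m - 6*r - 9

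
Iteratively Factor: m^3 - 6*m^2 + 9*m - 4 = (m - 4)*(m^2 - 2*m + 1) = (m - 4)*(m - 1)*(m - 1)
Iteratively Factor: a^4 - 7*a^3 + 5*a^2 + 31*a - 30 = (a - 1)*(a^3 - 6*a^2 - a + 30) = (a - 1)*(a + 2)*(a^2 - 8*a + 15) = (a - 5)*(a - 1)*(a + 2)*(a - 3)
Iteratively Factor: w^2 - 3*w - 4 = (w - 4)*(w + 1)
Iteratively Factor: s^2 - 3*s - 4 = (s - 4)*(s + 1)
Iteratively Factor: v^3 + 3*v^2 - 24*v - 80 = (v + 4)*(v^2 - v - 20) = (v + 4)^2*(v - 5)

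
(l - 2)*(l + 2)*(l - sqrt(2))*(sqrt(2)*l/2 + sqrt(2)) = sqrt(2)*l^4/2 - l^3 + sqrt(2)*l^3 - 2*sqrt(2)*l^2 - 2*l^2 - 4*sqrt(2)*l + 4*l + 8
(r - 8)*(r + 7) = r^2 - r - 56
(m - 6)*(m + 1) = m^2 - 5*m - 6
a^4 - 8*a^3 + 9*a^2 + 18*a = a*(a - 6)*(a - 3)*(a + 1)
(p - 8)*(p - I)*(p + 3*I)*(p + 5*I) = p^4 - 8*p^3 + 7*I*p^3 - 7*p^2 - 56*I*p^2 + 56*p + 15*I*p - 120*I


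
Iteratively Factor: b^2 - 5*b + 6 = (b - 3)*(b - 2)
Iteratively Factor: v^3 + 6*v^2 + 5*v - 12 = (v + 3)*(v^2 + 3*v - 4) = (v + 3)*(v + 4)*(v - 1)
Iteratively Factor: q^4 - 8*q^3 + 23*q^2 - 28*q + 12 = (q - 2)*(q^3 - 6*q^2 + 11*q - 6) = (q - 2)^2*(q^2 - 4*q + 3) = (q - 3)*(q - 2)^2*(q - 1)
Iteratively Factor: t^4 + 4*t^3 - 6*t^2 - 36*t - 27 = (t + 3)*(t^3 + t^2 - 9*t - 9) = (t - 3)*(t + 3)*(t^2 + 4*t + 3) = (t - 3)*(t + 1)*(t + 3)*(t + 3)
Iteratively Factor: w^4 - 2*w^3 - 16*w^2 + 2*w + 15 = (w - 5)*(w^3 + 3*w^2 - w - 3) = (w - 5)*(w - 1)*(w^2 + 4*w + 3) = (w - 5)*(w - 1)*(w + 3)*(w + 1)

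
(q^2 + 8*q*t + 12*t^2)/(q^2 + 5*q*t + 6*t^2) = (q + 6*t)/(q + 3*t)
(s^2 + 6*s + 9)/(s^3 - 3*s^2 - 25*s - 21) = (s + 3)/(s^2 - 6*s - 7)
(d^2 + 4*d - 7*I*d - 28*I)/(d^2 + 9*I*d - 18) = (d^2 + d*(4 - 7*I) - 28*I)/(d^2 + 9*I*d - 18)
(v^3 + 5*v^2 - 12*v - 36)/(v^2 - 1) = (v^3 + 5*v^2 - 12*v - 36)/(v^2 - 1)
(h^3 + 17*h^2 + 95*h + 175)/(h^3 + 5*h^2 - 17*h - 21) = (h^2 + 10*h + 25)/(h^2 - 2*h - 3)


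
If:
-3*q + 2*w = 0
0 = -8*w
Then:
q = 0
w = 0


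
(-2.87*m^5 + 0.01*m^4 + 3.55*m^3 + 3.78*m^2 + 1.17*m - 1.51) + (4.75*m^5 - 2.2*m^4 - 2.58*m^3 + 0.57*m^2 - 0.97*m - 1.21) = 1.88*m^5 - 2.19*m^4 + 0.97*m^3 + 4.35*m^2 + 0.2*m - 2.72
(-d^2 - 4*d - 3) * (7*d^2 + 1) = -7*d^4 - 28*d^3 - 22*d^2 - 4*d - 3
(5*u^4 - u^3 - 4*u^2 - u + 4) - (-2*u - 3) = 5*u^4 - u^3 - 4*u^2 + u + 7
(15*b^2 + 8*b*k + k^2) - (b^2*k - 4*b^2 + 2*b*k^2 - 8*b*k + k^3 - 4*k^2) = -b^2*k + 19*b^2 - 2*b*k^2 + 16*b*k - k^3 + 5*k^2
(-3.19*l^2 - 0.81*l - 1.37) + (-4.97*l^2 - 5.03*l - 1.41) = -8.16*l^2 - 5.84*l - 2.78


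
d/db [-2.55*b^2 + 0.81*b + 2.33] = 0.81 - 5.1*b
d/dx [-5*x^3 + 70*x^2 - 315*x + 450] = -15*x^2 + 140*x - 315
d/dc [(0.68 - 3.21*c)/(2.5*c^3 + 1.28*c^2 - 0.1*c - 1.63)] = (16.05*c^3 - 0.9912*c^2 - 1.7408*c + 5.3003)/(6.25*c^6 + 6.4*c^5 + 1.1384*c^4 - 8.406*c^3 - 4.1628*c^2 + 0.326*c + 2.6569)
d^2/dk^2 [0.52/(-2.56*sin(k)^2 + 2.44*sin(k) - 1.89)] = (13.631488*sin(k)^4 - 9.744384*sin(k)^3 - 27.415232*sin(k)^2 + 21.8868*sin(k) - 1.159808)/(2.56*sin(k)^2 - 2.44*sin(k) + 1.89)^3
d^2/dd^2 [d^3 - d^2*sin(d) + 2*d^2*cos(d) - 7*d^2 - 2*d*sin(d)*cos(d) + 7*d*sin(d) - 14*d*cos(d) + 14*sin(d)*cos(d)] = d^2*sin(d) - 2*d^2*cos(d) - 15*d*sin(d) + 4*d*sin(2*d) + 10*d*cos(d) + 6*d + 26*sin(d) - 28*sin(2*d) + 18*cos(d) - 4*cos(2*d) - 14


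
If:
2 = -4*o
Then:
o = -1/2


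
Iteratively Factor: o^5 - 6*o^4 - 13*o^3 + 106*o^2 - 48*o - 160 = (o - 2)*(o^4 - 4*o^3 - 21*o^2 + 64*o + 80) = (o - 2)*(o + 1)*(o^3 - 5*o^2 - 16*o + 80) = (o - 5)*(o - 2)*(o + 1)*(o^2 - 16) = (o - 5)*(o - 2)*(o + 1)*(o + 4)*(o - 4)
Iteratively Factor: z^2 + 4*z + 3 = (z + 1)*(z + 3)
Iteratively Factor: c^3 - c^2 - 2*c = (c - 2)*(c^2 + c) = (c - 2)*(c + 1)*(c)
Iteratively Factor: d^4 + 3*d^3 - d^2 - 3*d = (d - 1)*(d^3 + 4*d^2 + 3*d) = d*(d - 1)*(d^2 + 4*d + 3) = d*(d - 1)*(d + 3)*(d + 1)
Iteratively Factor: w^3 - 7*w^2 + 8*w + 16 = (w + 1)*(w^2 - 8*w + 16) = (w - 4)*(w + 1)*(w - 4)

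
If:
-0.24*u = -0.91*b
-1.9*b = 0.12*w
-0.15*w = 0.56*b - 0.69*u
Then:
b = 0.00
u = 0.00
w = 0.00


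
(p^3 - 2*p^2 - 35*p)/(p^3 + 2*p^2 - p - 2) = p*(p^2 - 2*p - 35)/(p^3 + 2*p^2 - p - 2)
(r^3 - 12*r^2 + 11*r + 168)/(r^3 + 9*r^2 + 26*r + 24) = (r^2 - 15*r + 56)/(r^2 + 6*r + 8)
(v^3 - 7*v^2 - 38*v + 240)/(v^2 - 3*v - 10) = (v^2 - 2*v - 48)/(v + 2)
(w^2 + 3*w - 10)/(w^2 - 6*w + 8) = (w + 5)/(w - 4)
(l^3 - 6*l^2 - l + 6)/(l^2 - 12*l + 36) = (l^2 - 1)/(l - 6)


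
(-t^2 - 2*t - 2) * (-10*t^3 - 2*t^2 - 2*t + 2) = 10*t^5 + 22*t^4 + 26*t^3 + 6*t^2 - 4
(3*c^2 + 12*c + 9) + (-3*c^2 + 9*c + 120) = 21*c + 129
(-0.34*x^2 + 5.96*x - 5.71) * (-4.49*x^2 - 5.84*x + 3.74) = 1.5266*x^4 - 24.7748*x^3 - 10.4401*x^2 + 55.6368*x - 21.3554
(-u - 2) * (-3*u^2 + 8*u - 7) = 3*u^3 - 2*u^2 - 9*u + 14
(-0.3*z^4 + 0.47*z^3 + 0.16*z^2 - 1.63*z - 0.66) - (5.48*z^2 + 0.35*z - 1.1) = -0.3*z^4 + 0.47*z^3 - 5.32*z^2 - 1.98*z + 0.44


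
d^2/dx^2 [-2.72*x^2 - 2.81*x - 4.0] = -5.44000000000000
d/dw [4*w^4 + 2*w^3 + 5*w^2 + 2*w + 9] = 16*w^3 + 6*w^2 + 10*w + 2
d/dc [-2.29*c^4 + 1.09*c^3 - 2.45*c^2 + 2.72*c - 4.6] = -9.16*c^3 + 3.27*c^2 - 4.9*c + 2.72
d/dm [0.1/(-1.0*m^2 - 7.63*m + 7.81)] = (0.2*m + 0.763)/(1.0*m^2 + 7.63*m - 7.81)^2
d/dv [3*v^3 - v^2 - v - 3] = 9*v^2 - 2*v - 1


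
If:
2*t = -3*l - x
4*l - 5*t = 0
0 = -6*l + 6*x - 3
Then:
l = -5/56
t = -1/14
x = 23/56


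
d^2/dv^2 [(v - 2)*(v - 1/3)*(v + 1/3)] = 6*v - 4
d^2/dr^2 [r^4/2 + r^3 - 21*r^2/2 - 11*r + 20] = 6*r^2 + 6*r - 21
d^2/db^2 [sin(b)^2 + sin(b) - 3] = -sin(b) + 2*cos(2*b)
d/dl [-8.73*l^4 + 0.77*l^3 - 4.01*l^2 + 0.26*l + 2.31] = -34.92*l^3 + 2.31*l^2 - 8.02*l + 0.26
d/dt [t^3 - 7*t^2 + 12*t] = 3*t^2 - 14*t + 12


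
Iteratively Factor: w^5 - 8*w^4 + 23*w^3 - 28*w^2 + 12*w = (w)*(w^4 - 8*w^3 + 23*w^2 - 28*w + 12) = w*(w - 2)*(w^3 - 6*w^2 + 11*w - 6) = w*(w - 2)^2*(w^2 - 4*w + 3) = w*(w - 2)^2*(w - 1)*(w - 3)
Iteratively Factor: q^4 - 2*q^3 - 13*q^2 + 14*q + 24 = (q - 2)*(q^3 - 13*q - 12) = (q - 2)*(q + 3)*(q^2 - 3*q - 4) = (q - 4)*(q - 2)*(q + 3)*(q + 1)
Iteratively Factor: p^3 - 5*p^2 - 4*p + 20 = (p - 2)*(p^2 - 3*p - 10) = (p - 2)*(p + 2)*(p - 5)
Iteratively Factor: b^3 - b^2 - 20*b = (b + 4)*(b^2 - 5*b) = (b - 5)*(b + 4)*(b)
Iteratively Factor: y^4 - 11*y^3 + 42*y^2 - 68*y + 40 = (y - 2)*(y^3 - 9*y^2 + 24*y - 20) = (y - 5)*(y - 2)*(y^2 - 4*y + 4) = (y - 5)*(y - 2)^2*(y - 2)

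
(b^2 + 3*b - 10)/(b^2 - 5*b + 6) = (b + 5)/(b - 3)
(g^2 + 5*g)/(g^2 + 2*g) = (g + 5)/(g + 2)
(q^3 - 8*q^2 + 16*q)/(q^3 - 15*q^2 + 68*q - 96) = q*(q - 4)/(q^2 - 11*q + 24)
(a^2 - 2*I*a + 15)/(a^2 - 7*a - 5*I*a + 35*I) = (a + 3*I)/(a - 7)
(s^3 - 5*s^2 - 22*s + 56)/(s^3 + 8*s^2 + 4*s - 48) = (s - 7)/(s + 6)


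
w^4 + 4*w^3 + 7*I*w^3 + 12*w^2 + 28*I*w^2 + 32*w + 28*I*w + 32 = (w + 2)^2*(w - I)*(w + 8*I)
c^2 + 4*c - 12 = (c - 2)*(c + 6)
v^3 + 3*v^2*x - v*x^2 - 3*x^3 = (v - x)*(v + x)*(v + 3*x)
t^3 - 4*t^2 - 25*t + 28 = (t - 7)*(t - 1)*(t + 4)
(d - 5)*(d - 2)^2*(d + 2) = d^4 - 7*d^3 + 6*d^2 + 28*d - 40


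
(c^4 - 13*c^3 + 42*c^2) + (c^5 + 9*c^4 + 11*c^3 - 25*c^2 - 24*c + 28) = c^5 + 10*c^4 - 2*c^3 + 17*c^2 - 24*c + 28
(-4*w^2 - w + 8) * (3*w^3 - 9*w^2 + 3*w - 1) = -12*w^5 + 33*w^4 + 21*w^3 - 71*w^2 + 25*w - 8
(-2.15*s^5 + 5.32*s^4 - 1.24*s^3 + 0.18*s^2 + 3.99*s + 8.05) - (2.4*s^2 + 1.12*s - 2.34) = -2.15*s^5 + 5.32*s^4 - 1.24*s^3 - 2.22*s^2 + 2.87*s + 10.39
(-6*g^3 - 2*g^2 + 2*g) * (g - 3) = -6*g^4 + 16*g^3 + 8*g^2 - 6*g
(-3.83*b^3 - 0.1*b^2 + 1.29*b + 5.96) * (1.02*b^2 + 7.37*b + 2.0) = -3.9066*b^5 - 28.3291*b^4 - 7.0812*b^3 + 15.3865*b^2 + 46.5052*b + 11.92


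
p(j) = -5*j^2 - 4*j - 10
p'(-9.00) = 86.00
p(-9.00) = -379.00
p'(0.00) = -4.00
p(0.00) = -10.00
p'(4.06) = -44.60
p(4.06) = -108.66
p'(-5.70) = 53.00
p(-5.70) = -149.65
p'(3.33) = -37.30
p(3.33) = -78.76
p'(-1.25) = 8.50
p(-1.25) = -12.81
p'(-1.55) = 11.50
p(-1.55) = -15.81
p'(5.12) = -55.20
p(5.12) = -161.55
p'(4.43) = -48.30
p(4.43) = -125.84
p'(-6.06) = 56.60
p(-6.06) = -169.38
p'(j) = -10*j - 4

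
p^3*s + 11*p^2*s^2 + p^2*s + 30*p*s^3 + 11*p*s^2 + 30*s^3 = (p + 5*s)*(p + 6*s)*(p*s + s)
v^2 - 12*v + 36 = (v - 6)^2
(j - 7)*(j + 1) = j^2 - 6*j - 7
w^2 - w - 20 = (w - 5)*(w + 4)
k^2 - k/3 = k*(k - 1/3)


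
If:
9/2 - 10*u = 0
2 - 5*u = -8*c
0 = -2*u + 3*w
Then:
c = 1/32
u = 9/20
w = 3/10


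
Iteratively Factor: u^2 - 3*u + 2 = (u - 2)*(u - 1)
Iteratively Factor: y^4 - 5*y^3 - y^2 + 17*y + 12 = (y + 1)*(y^3 - 6*y^2 + 5*y + 12) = (y + 1)^2*(y^2 - 7*y + 12) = (y - 4)*(y + 1)^2*(y - 3)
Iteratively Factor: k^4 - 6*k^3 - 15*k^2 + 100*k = (k - 5)*(k^3 - k^2 - 20*k) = k*(k - 5)*(k^2 - k - 20) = k*(k - 5)^2*(k + 4)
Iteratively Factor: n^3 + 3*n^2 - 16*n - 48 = (n - 4)*(n^2 + 7*n + 12) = (n - 4)*(n + 3)*(n + 4)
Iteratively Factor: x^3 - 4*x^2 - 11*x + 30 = (x - 2)*(x^2 - 2*x - 15) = (x - 5)*(x - 2)*(x + 3)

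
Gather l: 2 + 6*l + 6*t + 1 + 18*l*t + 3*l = l*(18*t + 9) + 6*t + 3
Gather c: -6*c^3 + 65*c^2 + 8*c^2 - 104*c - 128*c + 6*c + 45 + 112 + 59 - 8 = -6*c^3 + 73*c^2 - 226*c + 208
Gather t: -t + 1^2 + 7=8 - t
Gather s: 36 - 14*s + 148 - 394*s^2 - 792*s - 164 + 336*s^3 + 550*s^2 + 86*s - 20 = 336*s^3 + 156*s^2 - 720*s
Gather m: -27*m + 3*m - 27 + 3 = -24*m - 24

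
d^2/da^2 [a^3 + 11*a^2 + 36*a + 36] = 6*a + 22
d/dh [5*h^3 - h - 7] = 15*h^2 - 1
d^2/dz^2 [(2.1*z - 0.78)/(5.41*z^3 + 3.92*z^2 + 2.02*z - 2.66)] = (368.77806*z^5 - 6.738696*z^4 - 246.025416*z^3 + 239.584392*z^2 + 26.9766*z - 0.0644159999999987)/(158.340421*z^9 + 344.192856*z^8 + 426.761358*z^7 + 83.708114*z^6 - 179.121636*z^5 - 249.05244*z^4 - 3.298268*z^3 + 50.647464*z^2 + 42.878136*z - 18.821096)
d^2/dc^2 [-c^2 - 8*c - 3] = -2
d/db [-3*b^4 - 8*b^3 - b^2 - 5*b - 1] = -12*b^3 - 24*b^2 - 2*b - 5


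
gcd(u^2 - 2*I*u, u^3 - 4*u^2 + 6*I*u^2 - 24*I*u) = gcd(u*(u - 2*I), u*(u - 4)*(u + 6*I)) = u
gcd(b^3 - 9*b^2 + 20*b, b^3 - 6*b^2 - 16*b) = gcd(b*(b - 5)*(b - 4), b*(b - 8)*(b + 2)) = b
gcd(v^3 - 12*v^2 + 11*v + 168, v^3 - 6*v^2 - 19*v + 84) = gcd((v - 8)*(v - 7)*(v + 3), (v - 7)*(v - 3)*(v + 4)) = v - 7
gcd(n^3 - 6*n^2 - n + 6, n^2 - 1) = n^2 - 1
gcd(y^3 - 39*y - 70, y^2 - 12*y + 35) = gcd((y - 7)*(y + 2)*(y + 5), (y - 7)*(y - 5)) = y - 7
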